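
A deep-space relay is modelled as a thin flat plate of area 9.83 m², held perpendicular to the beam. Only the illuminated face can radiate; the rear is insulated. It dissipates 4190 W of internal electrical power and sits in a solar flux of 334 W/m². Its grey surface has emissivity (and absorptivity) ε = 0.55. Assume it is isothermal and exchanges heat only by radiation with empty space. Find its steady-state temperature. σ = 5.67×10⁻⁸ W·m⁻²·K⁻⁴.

At steady state, absorbed solar power + internal power = radiated power.
Absorbed: α·S·A_cross = 0.55·334·9.830 = 1806 W (cross-section A).
Total input = 1806 + 4190 = 5996 W.
Radiated: εσ·A_surf·T⁴ with A_surf = A = 9.830 m².
T⁴ = 5996/(0.55·5.67×10⁻⁸·9.830) = 1.956×10¹⁰ K⁴.

T ≈ 374 K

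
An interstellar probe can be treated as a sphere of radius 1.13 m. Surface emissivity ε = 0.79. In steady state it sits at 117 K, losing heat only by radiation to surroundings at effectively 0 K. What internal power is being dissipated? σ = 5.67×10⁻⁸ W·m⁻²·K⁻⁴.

P ≈ 135 W

Steady state: P = εσA T⁴.
A = 4πr² = 16.05 m²; T⁴ = (117)⁴ = 1.874×10⁸ K⁴.
P = 0.79 × 5.67×10⁻⁸ × 16.05 × 1.874×10⁸.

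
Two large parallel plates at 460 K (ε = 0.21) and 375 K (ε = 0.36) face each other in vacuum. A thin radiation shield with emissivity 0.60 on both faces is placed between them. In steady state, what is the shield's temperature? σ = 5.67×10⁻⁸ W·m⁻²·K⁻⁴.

In steady state the net flux on the hot side equals that on the cold side.
σ(T₁⁴−T_s⁴)/D₁ = σ(T_s⁴−T₂⁴)/D₂, with D₁ = 1/ε₁+1/ε_s−1 = 5.429, D₂ = 1/ε_s+1/ε₂−1 = 3.444.
Solve for T_s⁴: T_s⁴ = (D₂·T₁⁴ + D₁·T₂⁴)/(D₁+D₂) = 2.948×10¹⁰ K⁴.

T_s ≈ 414 K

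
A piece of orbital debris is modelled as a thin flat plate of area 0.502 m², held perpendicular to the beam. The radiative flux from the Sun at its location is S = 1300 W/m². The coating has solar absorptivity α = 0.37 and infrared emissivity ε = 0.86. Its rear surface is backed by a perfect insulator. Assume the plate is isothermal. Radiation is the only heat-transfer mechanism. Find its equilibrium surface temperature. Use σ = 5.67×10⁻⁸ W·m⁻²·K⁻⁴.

T ≈ 315 K

At equilibrium, absorbed power = emitted power.
Absorbing cross-section = A = 0.5020 m²; emitting surface = A = 0.5020 m² (ratio 1).
αS·A_cross = εσ·A_surf·T⁴  ⇒  T⁴ = αS/(ε·1σ).
T⁴ = 0.370·1300/(0.86·1·5.67×10⁻⁸) = 9.864×10⁹ K⁴.
T = (9.864×10⁹)^(1/4).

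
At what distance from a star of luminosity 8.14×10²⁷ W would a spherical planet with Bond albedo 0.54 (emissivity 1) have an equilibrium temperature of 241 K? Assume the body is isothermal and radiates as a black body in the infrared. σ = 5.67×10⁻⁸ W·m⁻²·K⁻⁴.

For an isothermal black-emitting sphere, (1−a)S·πr² = σ·4πr²·T⁴ ⇒ S = 4σT⁴/(1−a).
S = 4·5.67×10⁻⁸·(241)⁴/0.460 = 1663 W/m².
Flux falls as S = L/(4πd²), so d = √(L/(4πS)) = √(8.14×10²⁷/(4π·1663)).

d ≈ 6.24×10¹¹ m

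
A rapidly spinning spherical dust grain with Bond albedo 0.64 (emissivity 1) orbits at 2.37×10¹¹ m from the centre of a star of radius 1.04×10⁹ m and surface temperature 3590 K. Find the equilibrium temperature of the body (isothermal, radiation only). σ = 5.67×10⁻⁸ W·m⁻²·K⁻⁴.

T ≈ 130 K

The star's surface emits σT_*⁴; at distance d the flux is S = σT_*⁴(R_*/d)².
S = 5.67×10⁻⁸·(3590)⁴·(1.04×10⁹/2.37×10¹¹)² = 181.4 W/m².
For an isothermal sphere T⁴ = (1−a)S/(4σ) = 2.879×10⁸ K⁴.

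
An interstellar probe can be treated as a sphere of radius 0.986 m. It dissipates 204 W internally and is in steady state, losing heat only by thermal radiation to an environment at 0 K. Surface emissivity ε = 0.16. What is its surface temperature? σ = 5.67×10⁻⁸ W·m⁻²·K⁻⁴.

Steady state: internal power = radiated power, P = εσA T⁴.
Radiating area A = 4πr² = 12.22 m².
T⁴ = P/(εσA) = 204/(0.16·5.67×10⁻⁸·12.22) = 1.841×10⁹ K⁴.
T = (1.841×10⁹)^(1/4).

T ≈ 207 K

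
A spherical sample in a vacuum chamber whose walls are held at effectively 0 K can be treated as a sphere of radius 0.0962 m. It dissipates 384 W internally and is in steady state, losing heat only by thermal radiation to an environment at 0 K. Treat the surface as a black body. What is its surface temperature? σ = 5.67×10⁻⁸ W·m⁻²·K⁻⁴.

T ≈ 491 K

Steady state: internal power = radiated power, P = εσA T⁴.
Radiating area A = 4πr² = 0.1163 m².
T⁴ = P/(εσA) = 384/(1.0·5.67×10⁻⁸·0.1163) = 5.824×10¹⁰ K⁴.
T = (5.824×10¹⁰)^(1/4).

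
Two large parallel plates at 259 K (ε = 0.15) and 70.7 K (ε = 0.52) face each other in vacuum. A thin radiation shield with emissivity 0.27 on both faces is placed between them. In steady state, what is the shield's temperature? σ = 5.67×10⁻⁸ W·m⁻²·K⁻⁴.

In steady state the net flux on the hot side equals that on the cold side.
σ(T₁⁴−T_s⁴)/D₁ = σ(T_s⁴−T₂⁴)/D₂, with D₁ = 1/ε₁+1/ε_s−1 = 9.370, D₂ = 1/ε_s+1/ε₂−1 = 4.627.
Solve for T_s⁴: T_s⁴ = (D₂·T₁⁴ + D₁·T₂⁴)/(D₁+D₂) = 1.504×10⁹ K⁴.

T_s ≈ 197 K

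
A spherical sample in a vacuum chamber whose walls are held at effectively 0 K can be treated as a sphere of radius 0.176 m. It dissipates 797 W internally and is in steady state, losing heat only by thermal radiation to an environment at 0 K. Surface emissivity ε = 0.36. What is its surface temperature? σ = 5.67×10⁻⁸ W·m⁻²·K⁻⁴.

T ≈ 563 K

Steady state: internal power = radiated power, P = εσA T⁴.
Radiating area A = 4πr² = 0.3893 m².
T⁴ = P/(εσA) = 797/(0.36·5.67×10⁻⁸·0.3893) = 1.003×10¹¹ K⁴.
T = (1.003×10¹¹)^(1/4).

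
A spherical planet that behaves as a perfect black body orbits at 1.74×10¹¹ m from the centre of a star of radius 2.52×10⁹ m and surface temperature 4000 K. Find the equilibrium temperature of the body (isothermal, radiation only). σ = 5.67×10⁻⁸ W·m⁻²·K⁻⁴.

T ≈ 340 K

The star's surface emits σT_*⁴; at distance d the flux is S = σT_*⁴(R_*/d)².
S = 5.67×10⁻⁸·(4000)⁴·(2.52×10⁹/1.74×10¹¹)² = 3045 W/m².
For an isothermal sphere T⁴ = (1−a)S/(4σ) = 1.342×10¹⁰ K⁴.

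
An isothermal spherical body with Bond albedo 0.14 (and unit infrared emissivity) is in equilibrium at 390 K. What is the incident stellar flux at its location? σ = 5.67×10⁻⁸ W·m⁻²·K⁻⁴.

S ≈ 6100 W/m²

(1−a)S·πr² = σ·4πr²·T⁴ ⇒ S = 4σT⁴/(1−a).
S = 4·5.67×10⁻⁸·2.313×10¹⁰/0.860.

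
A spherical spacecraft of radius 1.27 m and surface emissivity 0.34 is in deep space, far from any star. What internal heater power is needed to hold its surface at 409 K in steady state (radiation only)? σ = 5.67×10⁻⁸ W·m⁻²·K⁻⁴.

P = εσ·4πr²·T⁴.
4πr² = 20.27 m²; T⁴ = 2.798×10¹⁰ K⁴.
P = 0.34·5.67×10⁻⁸·20.27·2.798×10¹⁰.

P ≈ 10900 W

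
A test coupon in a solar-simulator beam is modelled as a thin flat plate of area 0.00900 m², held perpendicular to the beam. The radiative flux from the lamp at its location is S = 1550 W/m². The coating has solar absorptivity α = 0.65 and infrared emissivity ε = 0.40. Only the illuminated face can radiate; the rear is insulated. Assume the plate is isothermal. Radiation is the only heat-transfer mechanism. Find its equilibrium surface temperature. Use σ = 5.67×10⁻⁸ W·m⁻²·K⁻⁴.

At equilibrium, absorbed power = emitted power.
Absorbing cross-section = A = 0.009000 m²; emitting surface = A = 0.009000 m² (ratio 1).
αS·A_cross = εσ·A_surf·T⁴  ⇒  T⁴ = αS/(ε·1σ).
T⁴ = 0.650·1550/(0.40·1·5.67×10⁻⁸) = 4.442×10¹⁰ K⁴.
T = (4.442×10¹⁰)^(1/4).

T ≈ 459 K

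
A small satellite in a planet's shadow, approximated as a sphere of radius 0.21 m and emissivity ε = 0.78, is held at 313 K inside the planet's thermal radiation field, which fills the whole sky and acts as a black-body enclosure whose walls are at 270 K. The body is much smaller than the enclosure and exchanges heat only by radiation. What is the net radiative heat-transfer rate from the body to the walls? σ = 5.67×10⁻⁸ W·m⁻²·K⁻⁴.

For a small grey body in a large enclosure: P_net = εσA(T_body⁴ − T_wall⁴).
A = 4πr² = 0.5542 m²; T_body⁴ − T_wall⁴ = 9.598×10⁹ − 5.314×10⁹ = 4.284×10⁹ K⁴.
|P_net| = 0.78·5.67×10⁻⁸·0.5542·4.284×10⁹.

P_net ≈ 105 W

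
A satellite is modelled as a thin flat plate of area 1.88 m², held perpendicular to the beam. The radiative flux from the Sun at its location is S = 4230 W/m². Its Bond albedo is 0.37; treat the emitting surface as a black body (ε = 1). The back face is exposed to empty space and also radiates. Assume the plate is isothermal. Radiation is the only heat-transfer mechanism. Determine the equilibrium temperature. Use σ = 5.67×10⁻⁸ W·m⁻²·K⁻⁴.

At equilibrium, absorbed power = emitted power.
Absorbing cross-section = A = 1.880 m²; emitting surface = 2A = 3.760 m² (ratio 2).
(1−a)S·A_cross = εσ·A_surf·T⁴  ⇒  T⁴ = (1−a)S/(2σ).
T⁴ = 0.630·4230/(2·5.67×10⁻⁸) = 2.350×10¹⁰ K⁴.
T = (2.350×10¹⁰)^(1/4).

T ≈ 392 K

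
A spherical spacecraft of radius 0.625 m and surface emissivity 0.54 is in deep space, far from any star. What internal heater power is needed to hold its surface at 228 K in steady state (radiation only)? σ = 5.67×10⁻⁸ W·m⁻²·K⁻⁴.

P = εσ·4πr²·T⁴.
4πr² = 4.909 m²; T⁴ = 2.702×10⁹ K⁴.
P = 0.54·5.67×10⁻⁸·4.909·2.702×10⁹.

P ≈ 406 W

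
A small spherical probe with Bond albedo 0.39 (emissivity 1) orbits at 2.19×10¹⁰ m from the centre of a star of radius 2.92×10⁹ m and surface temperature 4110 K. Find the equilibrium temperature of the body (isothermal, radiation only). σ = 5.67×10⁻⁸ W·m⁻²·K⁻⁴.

T ≈ 938 K

The star's surface emits σT_*⁴; at distance d the flux is S = σT_*⁴(R_*/d)².
S = 5.67×10⁻⁸·(4110)⁴·(2.92×10⁹/2.19×10¹⁰)² = 2.876×10⁵ W/m².
For an isothermal sphere T⁴ = (1−a)S/(4σ) = 7.736×10¹¹ K⁴.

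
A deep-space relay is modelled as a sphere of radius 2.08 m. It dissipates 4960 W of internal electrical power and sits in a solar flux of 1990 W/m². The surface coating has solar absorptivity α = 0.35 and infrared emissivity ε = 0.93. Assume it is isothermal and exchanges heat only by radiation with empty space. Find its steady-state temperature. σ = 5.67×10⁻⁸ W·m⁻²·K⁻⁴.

At steady state, absorbed solar power + internal power = radiated power.
Absorbed: α·S·A_cross = 0.35·1990·13.59 = 9467 W (cross-section πr²).
Total input = 9467 + 4960 = 14430 W.
Radiated: εσ·A_surf·T⁴ with A_surf = 4πr² = 54.37 m².
T⁴ = 14430/(0.93·5.67×10⁻⁸·54.37) = 5.032×10⁹ K⁴.

T ≈ 266 K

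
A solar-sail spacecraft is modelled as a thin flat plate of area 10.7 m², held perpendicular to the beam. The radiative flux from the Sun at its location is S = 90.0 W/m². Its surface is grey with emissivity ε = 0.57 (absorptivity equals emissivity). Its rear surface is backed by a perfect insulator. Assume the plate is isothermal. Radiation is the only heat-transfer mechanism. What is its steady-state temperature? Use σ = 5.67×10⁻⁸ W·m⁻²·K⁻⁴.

At equilibrium, absorbed power = emitted power.
Absorbing cross-section = A = 10.70 m²; emitting surface = A = 10.70 m² (ratio 1).
εS·A_cross = εσ·A_surf·T⁴  ⇒  T⁴ = S/(1σ)   (ε cancels).
T⁴ = 90.0/(1·5.67×10⁻⁸) = 1.587×10⁹ K⁴.
T = (1.587×10⁹)^(1/4).

T ≈ 200 K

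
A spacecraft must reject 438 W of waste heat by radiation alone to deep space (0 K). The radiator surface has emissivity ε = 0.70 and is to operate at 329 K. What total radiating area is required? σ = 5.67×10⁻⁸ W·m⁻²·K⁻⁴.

A ≈ 0.942 m²

P = εσA T⁴ ⇒ A = P/(εσT⁴).
T⁴ = 1.172×10¹⁰ K⁴.
A = 438/(0.70 × 5.67×10⁻⁸ × 1.172×10¹⁰).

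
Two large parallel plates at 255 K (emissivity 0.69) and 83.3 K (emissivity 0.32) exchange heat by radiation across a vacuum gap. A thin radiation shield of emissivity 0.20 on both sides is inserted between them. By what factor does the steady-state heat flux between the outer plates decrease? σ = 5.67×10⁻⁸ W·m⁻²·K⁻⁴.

Without shield: q₀ = σΔ(T⁴)/(1/ε₁+1/ε₂−1) with denominator 3.574.
With shield the two gaps are in series; the resistances add: (1/ε₁+1/ε_s−1)+(1/ε_s+1/ε₂−1) = 5.449+7.125 = 12.57.
Heat-flux ratio q₀/q = 12.57/3.574.

factor ≈ 3.52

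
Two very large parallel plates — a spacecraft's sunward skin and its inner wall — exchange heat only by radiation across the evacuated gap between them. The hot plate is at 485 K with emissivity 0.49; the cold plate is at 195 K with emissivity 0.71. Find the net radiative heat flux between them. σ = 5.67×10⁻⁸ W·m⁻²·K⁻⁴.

q ≈ 1250 W/m²

For two infinite grey parallel plates, q = σ(T₁⁴ − T₂⁴)/(1/ε₁ + 1/ε₂ − 1).
T₁⁴ − T₂⁴ = 5.533×10¹⁰ − 1.446×10⁹ = 5.388×10¹⁰ K⁴.
1/ε₁ + 1/ε₂ − 1 = 2.041 + 1.408 − 1 = 2.449.
q = 5.67×10⁻⁸ × 5.388×10¹⁰ / 2.449.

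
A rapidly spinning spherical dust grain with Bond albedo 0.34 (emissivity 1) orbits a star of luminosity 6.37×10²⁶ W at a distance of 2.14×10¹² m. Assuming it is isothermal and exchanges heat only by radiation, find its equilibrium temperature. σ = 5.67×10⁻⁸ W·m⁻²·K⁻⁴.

T ≈ 75.3 K

First find the stellar flux at distance d: S = L/(4πd²) = 6.37×10²⁶/(4π·(2.14×10¹²)²) = 11.07 W/m².
For an isothermal sphere, absorbed (1−a)S·πr² = emitted σ·4πr²·T⁴, so T⁴ = (1−a)S/(4σ).
T⁴ = 0.660·11.07/(4·5.67×10⁻⁸) = 3.221×10⁷ K⁴.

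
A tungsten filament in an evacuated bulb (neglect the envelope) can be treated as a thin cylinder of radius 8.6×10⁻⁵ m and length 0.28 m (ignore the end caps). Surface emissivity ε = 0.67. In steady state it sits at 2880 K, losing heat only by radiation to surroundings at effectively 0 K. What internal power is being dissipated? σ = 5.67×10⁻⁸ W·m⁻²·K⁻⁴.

Steady state: P = εσA T⁴.
A = 2πrL = 1.513×10⁻⁴ m²; T⁴ = (2880)⁴ = 6.880×10¹³ K⁴.
P = 0.67 × 5.67×10⁻⁸ × 1.513×10⁻⁴ × 6.880×10¹³.

P ≈ 395 W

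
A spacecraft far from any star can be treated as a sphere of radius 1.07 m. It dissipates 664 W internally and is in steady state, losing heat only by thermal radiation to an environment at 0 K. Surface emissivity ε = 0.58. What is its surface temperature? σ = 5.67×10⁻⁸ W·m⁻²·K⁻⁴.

Steady state: internal power = radiated power, P = εσA T⁴.
Radiating area A = 4πr² = 14.39 m².
T⁴ = P/(εσA) = 664/(0.58·5.67×10⁻⁸·14.39) = 1.403×10⁹ K⁴.
T = (1.403×10⁹)^(1/4).

T ≈ 194 K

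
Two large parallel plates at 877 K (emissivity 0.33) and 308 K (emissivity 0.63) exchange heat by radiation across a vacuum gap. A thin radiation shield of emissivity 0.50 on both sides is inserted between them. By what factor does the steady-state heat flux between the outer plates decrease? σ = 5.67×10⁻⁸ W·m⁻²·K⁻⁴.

factor ≈ 1.83

Without shield: q₀ = σΔ(T⁴)/(1/ε₁+1/ε₂−1) with denominator 3.618.
With shield the two gaps are in series; the resistances add: (1/ε₁+1/ε_s−1)+(1/ε_s+1/ε₂−1) = 4.030+2.587 = 6.618.
Heat-flux ratio q₀/q = 6.618/3.618.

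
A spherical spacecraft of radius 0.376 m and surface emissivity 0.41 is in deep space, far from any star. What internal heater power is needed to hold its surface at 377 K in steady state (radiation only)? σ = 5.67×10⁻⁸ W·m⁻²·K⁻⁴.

P = εσ·4πr²·T⁴.
4πr² = 1.777 m²; T⁴ = 2.020×10¹⁰ K⁴.
P = 0.41·5.67×10⁻⁸·1.777·2.020×10¹⁰.

P ≈ 834 W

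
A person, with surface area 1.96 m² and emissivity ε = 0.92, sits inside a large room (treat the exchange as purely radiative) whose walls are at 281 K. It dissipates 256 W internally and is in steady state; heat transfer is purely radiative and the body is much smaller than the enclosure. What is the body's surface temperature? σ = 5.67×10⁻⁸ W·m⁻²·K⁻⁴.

T ≈ 306 K

For a small grey body in a large enclosure, net radiated power = εσA(T⁴ − T_w⁴).
Steady state: P = εσA(T⁴ − T_w⁴) with A = 1.96 m².
T⁴ = P/(εσA) + T_w⁴ = 256/(0.92·5.67×10⁻⁸·1.960) + (281)⁴
    = 2.504×10⁹ + 6.235×10⁹ = 8.739×10⁹ K⁴.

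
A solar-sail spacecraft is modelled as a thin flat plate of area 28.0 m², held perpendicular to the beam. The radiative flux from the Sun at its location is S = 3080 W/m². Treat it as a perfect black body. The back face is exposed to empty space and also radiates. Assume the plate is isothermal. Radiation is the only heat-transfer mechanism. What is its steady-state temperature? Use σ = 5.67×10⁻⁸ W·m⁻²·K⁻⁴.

At equilibrium, absorbed power = emitted power.
Absorbing cross-section = A = 28.00 m²; emitting surface = 2A = 56.00 m² (ratio 2).
S·A_cross = εσ·A_surf·T⁴  ⇒  T⁴ = S/(2σ).
T⁴ = 1.00·3080/(2·5.67×10⁻⁸) = 2.716×10¹⁰ K⁴.
T = (2.716×10¹⁰)^(1/4).

T ≈ 406 K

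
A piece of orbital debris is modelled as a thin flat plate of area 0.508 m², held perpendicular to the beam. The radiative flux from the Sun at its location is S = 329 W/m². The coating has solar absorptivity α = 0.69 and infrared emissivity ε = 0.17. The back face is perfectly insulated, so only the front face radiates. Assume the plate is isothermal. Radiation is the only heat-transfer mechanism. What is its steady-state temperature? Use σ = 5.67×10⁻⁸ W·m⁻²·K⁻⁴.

T ≈ 392 K

At equilibrium, absorbed power = emitted power.
Absorbing cross-section = A = 0.5080 m²; emitting surface = A = 0.5080 m² (ratio 1).
αS·A_cross = εσ·A_surf·T⁴  ⇒  T⁴ = αS/(ε·1σ).
T⁴ = 0.690·329/(0.17·1·5.67×10⁻⁸) = 2.355×10¹⁰ K⁴.
T = (2.355×10¹⁰)^(1/4).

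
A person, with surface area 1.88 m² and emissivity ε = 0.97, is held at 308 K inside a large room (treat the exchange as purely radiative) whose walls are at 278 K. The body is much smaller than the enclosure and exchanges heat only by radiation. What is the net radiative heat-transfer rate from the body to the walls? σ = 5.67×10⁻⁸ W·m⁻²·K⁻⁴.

P_net ≈ 313 W

For a small grey body in a large enclosure: P_net = εσA(T_body⁴ − T_wall⁴).
A = 1.88 m²; T_body⁴ − T_wall⁴ = 8.999×10⁹ − 5.973×10⁹ = 3.026×10⁹ K⁴.
|P_net| = 0.97·5.67×10⁻⁸·1.880·3.026×10⁹.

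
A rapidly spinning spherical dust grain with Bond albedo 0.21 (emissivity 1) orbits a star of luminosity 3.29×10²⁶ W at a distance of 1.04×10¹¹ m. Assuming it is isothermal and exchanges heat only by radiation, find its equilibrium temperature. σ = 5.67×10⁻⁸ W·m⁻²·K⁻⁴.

T ≈ 303 K

First find the stellar flux at distance d: S = L/(4πd²) = 3.29×10²⁶/(4π·(1.04×10¹¹)²) = 2421 W/m².
For an isothermal sphere, absorbed (1−a)S·πr² = emitted σ·4πr²·T⁴, so T⁴ = (1−a)S/(4σ).
T⁴ = 0.790·2421/(4·5.67×10⁻⁸) = 8.431×10⁹ K⁴.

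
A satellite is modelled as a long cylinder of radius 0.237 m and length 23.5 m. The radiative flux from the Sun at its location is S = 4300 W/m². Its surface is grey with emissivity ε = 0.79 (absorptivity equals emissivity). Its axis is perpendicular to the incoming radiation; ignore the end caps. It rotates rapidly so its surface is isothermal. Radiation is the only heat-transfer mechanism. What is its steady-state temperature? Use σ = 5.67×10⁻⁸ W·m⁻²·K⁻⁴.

At equilibrium, absorbed power = emitted power.
Absorbing cross-section = 2rL = 11.14 m²; emitting surface = 2πrL = 34.99 m² (ratio π).
εS·A_cross = εσ·A_surf·T⁴  ⇒  T⁴ = S/(πσ)   (ε cancels).
T⁴ = 4300/(π·5.67×10⁻⁸) = 2.414×10¹⁰ K⁴.
T = (2.414×10¹⁰)^(1/4).

T ≈ 394 K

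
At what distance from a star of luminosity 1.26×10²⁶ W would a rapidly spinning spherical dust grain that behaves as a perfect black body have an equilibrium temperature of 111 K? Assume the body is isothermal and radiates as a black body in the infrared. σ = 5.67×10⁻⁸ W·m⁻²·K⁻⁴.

For an isothermal black-emitting sphere, (1−a)S·πr² = σ·4πr²·T⁴ ⇒ S = 4σT⁴/(1−a).
S = 4·5.67×10⁻⁸·(111)⁴/1.00 = 34.43 W/m².
Flux falls as S = L/(4πd²), so d = √(L/(4πS)) = √(1.26×10²⁶/(4π·34.43)).

d ≈ 5.40×10¹¹ m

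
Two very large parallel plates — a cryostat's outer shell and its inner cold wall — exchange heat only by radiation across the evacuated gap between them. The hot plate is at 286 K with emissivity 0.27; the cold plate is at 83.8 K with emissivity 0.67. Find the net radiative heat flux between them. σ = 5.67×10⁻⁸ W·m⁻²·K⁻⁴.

q ≈ 89.7 W/m²

For two infinite grey parallel plates, q = σ(T₁⁴ − T₂⁴)/(1/ε₁ + 1/ε₂ − 1).
T₁⁴ − T₂⁴ = 6.691×10⁹ − 4.931×10⁷ = 6.641×10⁹ K⁴.
1/ε₁ + 1/ε₂ − 1 = 3.704 + 1.493 − 1 = 4.196.
q = 5.67×10⁻⁸ × 6.641×10⁹ / 4.196.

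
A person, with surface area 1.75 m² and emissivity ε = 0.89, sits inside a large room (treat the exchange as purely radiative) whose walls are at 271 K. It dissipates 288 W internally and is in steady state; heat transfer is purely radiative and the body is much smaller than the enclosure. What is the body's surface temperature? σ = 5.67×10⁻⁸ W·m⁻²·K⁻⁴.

T ≈ 305 K

For a small grey body in a large enclosure, net radiated power = εσA(T⁴ − T_w⁴).
Steady state: P = εσA(T⁴ − T_w⁴) with A = 1.75 m².
T⁴ = P/(εσA) + T_w⁴ = 288/(0.89·5.67×10⁻⁸·1.750) + (271)⁴
    = 3.261×10⁹ + 5.394×10⁹ = 8.655×10⁹ K⁴.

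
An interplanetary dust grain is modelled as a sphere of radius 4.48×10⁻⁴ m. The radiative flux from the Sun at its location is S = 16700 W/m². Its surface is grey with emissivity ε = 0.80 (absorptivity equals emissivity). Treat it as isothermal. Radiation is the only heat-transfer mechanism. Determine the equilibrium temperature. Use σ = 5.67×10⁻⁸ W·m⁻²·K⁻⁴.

At equilibrium, absorbed power = emitted power.
Absorbing cross-section = πr² = 6.305×10⁻⁷ m²; emitting surface = 4πr² = 2.522×10⁻⁶ m² (ratio 4).
εS·A_cross = εσ·A_surf·T⁴  ⇒  T⁴ = S/(4σ)   (ε cancels).
T⁴ = 16700/(4·5.67×10⁻⁸) = 7.363×10¹⁰ K⁴.
T = (7.363×10¹⁰)^(1/4).

T ≈ 521 K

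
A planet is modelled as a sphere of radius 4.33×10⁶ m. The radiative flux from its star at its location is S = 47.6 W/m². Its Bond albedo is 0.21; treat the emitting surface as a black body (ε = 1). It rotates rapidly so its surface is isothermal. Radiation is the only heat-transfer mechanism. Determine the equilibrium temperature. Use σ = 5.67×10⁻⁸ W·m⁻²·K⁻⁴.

T ≈ 113 K

At equilibrium, absorbed power = emitted power.
Absorbing cross-section = πr² = 5.890×10¹³ m²; emitting surface = 4πr² = 2.356×10¹⁴ m² (ratio 4).
(1−a)S·A_cross = εσ·A_surf·T⁴  ⇒  T⁴ = (1−a)S/(4σ).
T⁴ = 0.790·47.6/(4·5.67×10⁻⁸) = 1.658×10⁸ K⁴.
T = (1.658×10⁸)^(1/4).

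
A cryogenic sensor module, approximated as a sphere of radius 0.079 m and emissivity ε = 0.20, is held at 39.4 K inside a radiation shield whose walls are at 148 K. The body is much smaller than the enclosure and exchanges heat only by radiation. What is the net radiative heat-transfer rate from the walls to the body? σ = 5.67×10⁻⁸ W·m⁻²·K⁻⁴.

P_net ≈ 0.425 W

For a small grey body in a large enclosure: P_net = εσA(T_body⁴ − T_wall⁴).
A = 4πr² = 0.07843 m²; T_body⁴ − T_wall⁴ = 2.410×10⁶ − 4.798×10⁸ = -4.774×10⁸ K⁴.
|P_net| = 0.20·5.67×10⁻⁸·0.07843·4.774×10⁸.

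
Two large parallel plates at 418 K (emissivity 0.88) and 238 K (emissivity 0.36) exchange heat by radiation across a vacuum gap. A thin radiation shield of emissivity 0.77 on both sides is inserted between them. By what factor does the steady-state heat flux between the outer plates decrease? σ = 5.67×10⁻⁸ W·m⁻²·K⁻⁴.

Without shield: q₀ = σΔ(T⁴)/(1/ε₁+1/ε₂−1) with denominator 2.914.
With shield the two gaps are in series; the resistances add: (1/ε₁+1/ε_s−1)+(1/ε_s+1/ε₂−1) = 1.435+3.076 = 4.512.
Heat-flux ratio q₀/q = 4.512/2.914.

factor ≈ 1.55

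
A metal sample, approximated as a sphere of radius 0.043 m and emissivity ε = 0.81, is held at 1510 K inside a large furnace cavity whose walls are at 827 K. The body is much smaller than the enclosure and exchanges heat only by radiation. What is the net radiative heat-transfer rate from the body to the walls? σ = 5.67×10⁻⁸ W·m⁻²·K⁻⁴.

P_net ≈ 5050 W

For a small grey body in a large enclosure: P_net = εσA(T_body⁴ − T_wall⁴).
A = 4πr² = 0.02324 m²; T_body⁴ − T_wall⁴ = 5.199×10¹² − 4.678×10¹¹ = 4.731×10¹² K⁴.
|P_net| = 0.81·5.67×10⁻⁸·0.02324·4.731×10¹².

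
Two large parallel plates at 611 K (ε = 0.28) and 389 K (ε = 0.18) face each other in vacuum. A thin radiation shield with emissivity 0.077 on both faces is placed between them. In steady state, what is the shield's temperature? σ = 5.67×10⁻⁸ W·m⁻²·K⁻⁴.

T_s ≈ 539 K

In steady state the net flux on the hot side equals that on the cold side.
σ(T₁⁴−T_s⁴)/D₁ = σ(T_s⁴−T₂⁴)/D₂, with D₁ = 1/ε₁+1/ε_s−1 = 15.56, D₂ = 1/ε_s+1/ε₂−1 = 17.54.
Solve for T_s⁴: T_s⁴ = (D₂·T₁⁴ + D₁·T₂⁴)/(D₁+D₂) = 8.462×10¹⁰ K⁴.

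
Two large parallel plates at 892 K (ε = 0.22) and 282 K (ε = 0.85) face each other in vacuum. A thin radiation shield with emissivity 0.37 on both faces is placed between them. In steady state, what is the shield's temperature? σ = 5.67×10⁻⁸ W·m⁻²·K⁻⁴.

T_s ≈ 672 K

In steady state the net flux on the hot side equals that on the cold side.
σ(T₁⁴−T_s⁴)/D₁ = σ(T_s⁴−T₂⁴)/D₂, with D₁ = 1/ε₁+1/ε_s−1 = 6.248, D₂ = 1/ε_s+1/ε₂−1 = 2.879.
Solve for T_s⁴: T_s⁴ = (D₂·T₁⁴ + D₁·T₂⁴)/(D₁+D₂) = 2.040×10¹¹ K⁴.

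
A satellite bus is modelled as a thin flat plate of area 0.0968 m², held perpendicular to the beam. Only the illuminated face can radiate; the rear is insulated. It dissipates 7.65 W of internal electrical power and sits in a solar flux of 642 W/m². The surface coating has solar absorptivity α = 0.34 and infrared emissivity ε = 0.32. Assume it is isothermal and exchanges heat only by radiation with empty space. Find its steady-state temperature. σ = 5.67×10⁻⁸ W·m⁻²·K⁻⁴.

At steady state, absorbed solar power + internal power = radiated power.
Absorbed: α·S·A_cross = 0.34·642·0.09680 = 21.13 W (cross-section A).
Total input = 21.13 + 7.65 = 28.78 W.
Radiated: εσ·A_surf·T⁴ with A_surf = A = 0.09680 m².
T⁴ = 28.78/(0.32·5.67×10⁻⁸·0.09680) = 1.639×10¹⁰ K⁴.

T ≈ 358 K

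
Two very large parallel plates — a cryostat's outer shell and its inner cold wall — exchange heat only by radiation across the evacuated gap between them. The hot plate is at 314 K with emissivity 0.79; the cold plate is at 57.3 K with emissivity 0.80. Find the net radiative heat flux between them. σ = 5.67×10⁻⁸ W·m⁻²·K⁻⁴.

q ≈ 363 W/m²

For two infinite grey parallel plates, q = σ(T₁⁴ − T₂⁴)/(1/ε₁ + 1/ε₂ − 1).
T₁⁴ − T₂⁴ = 9.721×10⁹ − 1.078×10⁷ = 9.710×10⁹ K⁴.
1/ε₁ + 1/ε₂ − 1 = 1.266 + 1.250 − 1 = 1.516.
q = 5.67×10⁻⁸ × 9.710×10⁹ / 1.516.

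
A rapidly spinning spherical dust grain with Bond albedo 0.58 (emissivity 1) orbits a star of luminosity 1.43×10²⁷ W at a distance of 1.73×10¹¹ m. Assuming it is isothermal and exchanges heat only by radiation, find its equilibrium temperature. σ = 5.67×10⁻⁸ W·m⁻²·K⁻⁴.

T ≈ 290 K

First find the stellar flux at distance d: S = L/(4πd²) = 1.43×10²⁷/(4π·(1.73×10¹¹)²) = 3802 W/m².
For an isothermal sphere, absorbed (1−a)S·πr² = emitted σ·4πr²·T⁴, so T⁴ = (1−a)S/(4σ).
T⁴ = 0.420·3802/(4·5.67×10⁻⁸) = 7.041×10⁹ K⁴.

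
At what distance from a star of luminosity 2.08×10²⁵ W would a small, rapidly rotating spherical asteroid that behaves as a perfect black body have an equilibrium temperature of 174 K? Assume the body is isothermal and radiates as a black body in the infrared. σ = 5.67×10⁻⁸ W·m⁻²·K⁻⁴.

d ≈ 8.92×10¹⁰ m

For an isothermal black-emitting sphere, (1−a)S·πr² = σ·4πr²·T⁴ ⇒ S = 4σT⁴/(1−a).
S = 4·5.67×10⁻⁸·(174)⁴/1.00 = 207.9 W/m².
Flux falls as S = L/(4πd²), so d = √(L/(4πS)) = √(2.08×10²⁵/(4π·207.9)).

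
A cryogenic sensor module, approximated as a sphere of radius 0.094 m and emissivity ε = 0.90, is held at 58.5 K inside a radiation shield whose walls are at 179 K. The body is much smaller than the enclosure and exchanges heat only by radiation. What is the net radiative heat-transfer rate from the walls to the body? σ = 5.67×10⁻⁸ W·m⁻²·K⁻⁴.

For a small grey body in a large enclosure: P_net = εσA(T_body⁴ − T_wall⁴).
A = 4πr² = 0.1110 m²; T_body⁴ − T_wall⁴ = 1.171×10⁷ − 1.027×10⁹ = -1.015×10⁹ K⁴.
|P_net| = 0.90·5.67×10⁻⁸·0.1110·1.015×10⁹.

P_net ≈ 5.75 W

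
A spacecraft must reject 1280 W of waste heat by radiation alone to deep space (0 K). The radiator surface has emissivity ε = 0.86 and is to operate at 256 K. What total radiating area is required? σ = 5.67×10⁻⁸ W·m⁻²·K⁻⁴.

P = εσA T⁴ ⇒ A = P/(εσT⁴).
T⁴ = 4.295×10⁹ K⁴.
A = 1280/(0.86 × 5.67×10⁻⁸ × 4.295×10⁹).

A ≈ 6.11 m²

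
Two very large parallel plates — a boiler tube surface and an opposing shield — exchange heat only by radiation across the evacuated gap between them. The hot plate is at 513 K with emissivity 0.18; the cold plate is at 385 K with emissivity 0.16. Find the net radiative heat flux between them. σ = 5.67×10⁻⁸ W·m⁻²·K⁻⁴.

For two infinite grey parallel plates, q = σ(T₁⁴ − T₂⁴)/(1/ε₁ + 1/ε₂ − 1).
T₁⁴ − T₂⁴ = 6.926×10¹⁰ − 2.197×10¹⁰ = 4.729×10¹⁰ K⁴.
1/ε₁ + 1/ε₂ − 1 = 5.556 + 6.250 − 1 = 10.81.
q = 5.67×10⁻⁸ × 4.729×10¹⁰ / 10.81.

q ≈ 248 W/m²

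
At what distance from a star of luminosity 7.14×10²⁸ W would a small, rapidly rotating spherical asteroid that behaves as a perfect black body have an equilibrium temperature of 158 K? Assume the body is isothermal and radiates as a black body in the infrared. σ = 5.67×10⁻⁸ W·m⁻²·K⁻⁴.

For an isothermal black-emitting sphere, (1−a)S·πr² = σ·4πr²·T⁴ ⇒ S = 4σT⁴/(1−a).
S = 4·5.67×10⁻⁸·(158)⁴/1.00 = 141.3 W/m².
Flux falls as S = L/(4πd²), so d = √(L/(4πS)) = √(7.14×10²⁸/(4π·141.3)).

d ≈ 6.34×10¹² m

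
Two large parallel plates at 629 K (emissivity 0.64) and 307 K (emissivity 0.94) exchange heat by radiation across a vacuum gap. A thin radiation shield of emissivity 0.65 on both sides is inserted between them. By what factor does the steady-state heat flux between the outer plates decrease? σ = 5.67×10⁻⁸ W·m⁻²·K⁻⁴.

factor ≈ 2.28

Without shield: q₀ = σΔ(T⁴)/(1/ε₁+1/ε₂−1) with denominator 1.626.
With shield the two gaps are in series; the resistances add: (1/ε₁+1/ε_s−1)+(1/ε_s+1/ε₂−1) = 2.101+1.602 = 3.703.
Heat-flux ratio q₀/q = 3.703/1.626.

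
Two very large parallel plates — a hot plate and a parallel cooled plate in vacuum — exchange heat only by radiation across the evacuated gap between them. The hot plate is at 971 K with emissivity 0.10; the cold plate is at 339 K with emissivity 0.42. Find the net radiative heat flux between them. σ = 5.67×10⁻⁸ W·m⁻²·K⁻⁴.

q ≈ 4360 W/m²

For two infinite grey parallel plates, q = σ(T₁⁴ − T₂⁴)/(1/ε₁ + 1/ε₂ − 1).
T₁⁴ − T₂⁴ = 8.889×10¹¹ − 1.321×10¹⁰ = 8.757×10¹¹ K⁴.
1/ε₁ + 1/ε₂ − 1 = 10.00 + 2.381 − 1 = 11.38.
q = 5.67×10⁻⁸ × 8.757×10¹¹ / 11.38.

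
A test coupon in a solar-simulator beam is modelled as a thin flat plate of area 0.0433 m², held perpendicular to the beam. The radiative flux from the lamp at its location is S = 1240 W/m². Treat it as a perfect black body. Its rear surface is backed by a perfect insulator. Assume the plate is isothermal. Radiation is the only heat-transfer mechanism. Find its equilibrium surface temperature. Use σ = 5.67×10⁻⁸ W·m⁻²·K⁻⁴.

At equilibrium, absorbed power = emitted power.
Absorbing cross-section = A = 0.04330 m²; emitting surface = A = 0.04330 m² (ratio 1).
S·A_cross = εσ·A_surf·T⁴  ⇒  T⁴ = S/(1σ).
T⁴ = 1.00·1240/(1·5.67×10⁻⁸) = 2.187×10¹⁰ K⁴.
T = (2.187×10¹⁰)^(1/4).

T ≈ 385 K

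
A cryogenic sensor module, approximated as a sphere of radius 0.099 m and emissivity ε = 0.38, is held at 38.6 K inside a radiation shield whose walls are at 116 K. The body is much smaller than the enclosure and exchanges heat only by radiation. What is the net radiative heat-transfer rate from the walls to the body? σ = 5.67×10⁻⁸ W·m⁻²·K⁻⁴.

P_net ≈ 0.475 W

For a small grey body in a large enclosure: P_net = εσA(T_body⁴ − T_wall⁴).
A = 4πr² = 0.1232 m²; T_body⁴ − T_wall⁴ = 2.220×10⁶ − 1.811×10⁸ = -1.788×10⁸ K⁴.
|P_net| = 0.38·5.67×10⁻⁸·0.1232·1.788×10⁸.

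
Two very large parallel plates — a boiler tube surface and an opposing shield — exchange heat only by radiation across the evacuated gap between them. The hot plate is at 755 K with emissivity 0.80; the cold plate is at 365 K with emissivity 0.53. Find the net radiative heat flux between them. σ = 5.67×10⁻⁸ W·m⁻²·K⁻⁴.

q ≈ 8150 W/m²

For two infinite grey parallel plates, q = σ(T₁⁴ − T₂⁴)/(1/ε₁ + 1/ε₂ − 1).
T₁⁴ − T₂⁴ = 3.249×10¹¹ − 1.775×10¹⁰ = 3.072×10¹¹ K⁴.
1/ε₁ + 1/ε₂ − 1 = 1.250 + 1.887 − 1 = 2.137.
q = 5.67×10⁻⁸ × 3.072×10¹¹ / 2.137.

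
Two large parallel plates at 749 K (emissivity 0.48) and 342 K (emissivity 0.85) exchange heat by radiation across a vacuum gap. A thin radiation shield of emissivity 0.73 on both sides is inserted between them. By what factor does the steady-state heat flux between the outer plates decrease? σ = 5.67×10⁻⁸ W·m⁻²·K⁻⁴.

factor ≈ 1.77

Without shield: q₀ = σΔ(T⁴)/(1/ε₁+1/ε₂−1) with denominator 2.260.
With shield the two gaps are in series; the resistances add: (1/ε₁+1/ε_s−1)+(1/ε_s+1/ε₂−1) = 2.453+1.546 = 4.000.
Heat-flux ratio q₀/q = 4.000/2.260.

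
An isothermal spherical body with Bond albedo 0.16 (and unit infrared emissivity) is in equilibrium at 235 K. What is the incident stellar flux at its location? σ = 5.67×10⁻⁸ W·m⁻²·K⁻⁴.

S ≈ 823 W/m²

(1−a)S·πr² = σ·4πr²·T⁴ ⇒ S = 4σT⁴/(1−a).
S = 4·5.67×10⁻⁸·3.050×10⁹/0.840.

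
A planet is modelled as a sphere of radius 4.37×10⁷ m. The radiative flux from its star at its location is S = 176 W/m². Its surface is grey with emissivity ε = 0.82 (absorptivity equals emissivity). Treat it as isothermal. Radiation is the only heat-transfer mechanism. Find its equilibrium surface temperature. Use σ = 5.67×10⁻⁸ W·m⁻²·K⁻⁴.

At equilibrium, absorbed power = emitted power.
Absorbing cross-section = πr² = 5.999×10¹⁵ m²; emitting surface = 4πr² = 2.400×10¹⁶ m² (ratio 4).
εS·A_cross = εσ·A_surf·T⁴  ⇒  T⁴ = S/(4σ)   (ε cancels).
T⁴ = 176/(4·5.67×10⁻⁸) = 7.760×10⁸ K⁴.
T = (7.760×10⁸)^(1/4).

T ≈ 167 K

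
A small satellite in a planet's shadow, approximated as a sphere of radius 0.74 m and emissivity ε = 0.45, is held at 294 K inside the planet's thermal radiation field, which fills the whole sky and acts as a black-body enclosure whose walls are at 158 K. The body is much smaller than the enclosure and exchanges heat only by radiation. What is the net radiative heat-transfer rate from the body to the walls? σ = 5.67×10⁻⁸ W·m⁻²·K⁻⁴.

P_net ≈ 1200 W

For a small grey body in a large enclosure: P_net = εσA(T_body⁴ − T_wall⁴).
A = 4πr² = 6.881 m²; T_body⁴ − T_wall⁴ = 7.471×10⁹ − 6.232×10⁸ = 6.848×10⁹ K⁴.
|P_net| = 0.45·5.67×10⁻⁸·6.881·6.848×10⁹.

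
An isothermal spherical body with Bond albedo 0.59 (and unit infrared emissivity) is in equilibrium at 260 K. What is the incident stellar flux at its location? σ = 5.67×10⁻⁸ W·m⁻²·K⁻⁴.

S ≈ 2530 W/m²

(1−a)S·πr² = σ·4πr²·T⁴ ⇒ S = 4σT⁴/(1−a).
S = 4·5.67×10⁻⁸·4.570×10⁹/0.410.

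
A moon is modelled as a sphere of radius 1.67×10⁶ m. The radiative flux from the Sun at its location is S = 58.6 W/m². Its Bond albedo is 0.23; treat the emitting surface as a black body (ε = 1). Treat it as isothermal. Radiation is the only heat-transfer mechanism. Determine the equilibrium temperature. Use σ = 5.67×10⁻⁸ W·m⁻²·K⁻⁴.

T ≈ 119 K

At equilibrium, absorbed power = emitted power.
Absorbing cross-section = πr² = 8.762×10¹² m²; emitting surface = 4πr² = 3.505×10¹³ m² (ratio 4).
(1−a)S·A_cross = εσ·A_surf·T⁴  ⇒  T⁴ = (1−a)S/(4σ).
T⁴ = 0.770·58.6/(4·5.67×10⁻⁸) = 1.990×10⁸ K⁴.
T = (1.990×10⁸)^(1/4).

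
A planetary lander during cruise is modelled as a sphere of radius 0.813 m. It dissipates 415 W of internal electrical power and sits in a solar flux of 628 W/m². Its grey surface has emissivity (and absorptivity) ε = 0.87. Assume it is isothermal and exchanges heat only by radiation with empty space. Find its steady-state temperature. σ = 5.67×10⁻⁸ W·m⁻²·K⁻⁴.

T ≈ 248 K

At steady state, absorbed solar power + internal power = radiated power.
Absorbed: α·S·A_cross = 0.87·628·2.076 = 1135 W (cross-section πr²).
Total input = 1135 + 415 = 1550 W.
Radiated: εσ·A_surf·T⁴ with A_surf = 4πr² = 8.306 m².
T⁴ = 1550/(0.87·5.67×10⁻⁸·8.306) = 3.782×10⁹ K⁴.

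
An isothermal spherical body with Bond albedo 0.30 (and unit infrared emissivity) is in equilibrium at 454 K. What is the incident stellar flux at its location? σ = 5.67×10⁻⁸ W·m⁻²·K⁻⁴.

S ≈ 13800 W/m²

(1−a)S·πr² = σ·4πr²·T⁴ ⇒ S = 4σT⁴/(1−a).
S = 4·5.67×10⁻⁸·4.248×10¹⁰/0.700.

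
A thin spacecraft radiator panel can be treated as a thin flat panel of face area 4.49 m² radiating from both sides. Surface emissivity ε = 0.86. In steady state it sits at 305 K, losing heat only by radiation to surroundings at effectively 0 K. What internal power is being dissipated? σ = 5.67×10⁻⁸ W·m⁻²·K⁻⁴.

P ≈ 3790 W

Steady state: P = εσA T⁴.
A = 2·4.49 = 8.980 m²; T⁴ = (305)⁴ = 8.654×10⁹ K⁴.
P = 0.86 × 5.67×10⁻⁸ × 8.980 × 8.654×10⁹.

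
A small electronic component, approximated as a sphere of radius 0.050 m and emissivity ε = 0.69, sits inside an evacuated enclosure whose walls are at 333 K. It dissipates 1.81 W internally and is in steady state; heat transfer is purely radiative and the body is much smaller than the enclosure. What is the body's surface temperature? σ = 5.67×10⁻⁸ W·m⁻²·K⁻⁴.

T ≈ 343 K

For a small grey body in a large enclosure, net radiated power = εσA(T⁴ − T_w⁴).
Steady state: P = εσA(T⁴ − T_w⁴) with A = 4πr² = 0.03142 m².
T⁴ = P/(εσA) + T_w⁴ = 1.81/(0.69·5.67×10⁻⁸·0.03142) + (333)⁴
    = 1.473×10⁹ + 1.230×10¹⁰ = 1.377×10¹⁰ K⁴.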